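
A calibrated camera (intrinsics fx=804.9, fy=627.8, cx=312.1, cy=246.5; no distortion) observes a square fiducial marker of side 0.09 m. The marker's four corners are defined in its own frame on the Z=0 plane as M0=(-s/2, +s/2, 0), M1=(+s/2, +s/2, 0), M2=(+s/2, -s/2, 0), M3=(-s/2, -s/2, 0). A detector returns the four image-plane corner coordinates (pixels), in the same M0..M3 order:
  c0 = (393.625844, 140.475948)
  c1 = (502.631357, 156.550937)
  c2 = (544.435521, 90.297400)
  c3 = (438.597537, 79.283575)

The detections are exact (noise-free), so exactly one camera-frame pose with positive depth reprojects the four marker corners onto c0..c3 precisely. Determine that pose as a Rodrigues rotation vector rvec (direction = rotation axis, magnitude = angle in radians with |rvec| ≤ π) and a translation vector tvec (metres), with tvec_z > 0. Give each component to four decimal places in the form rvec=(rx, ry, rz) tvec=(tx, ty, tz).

Intrinsics K: fx=804.9, fy=627.8, cx=312.1, cy=246.5
Marker side s = 0.09 m; corners in marker frame (Z=0):
  M0 = (-0.0450, +0.0450, 0)
  M1 = (+0.0450, +0.0450, 0)
  M2 = (+0.0450, -0.0450, 0)
  M3 = (-0.0450, -0.0450, 0)
Detected image corners:
  c0 = (393.625844, 140.475948) px
  c1 = (502.631357, 156.550937) px
  c2 = (544.435521, 90.297400) px
  c3 = (438.597537, 79.283575) px
Planar DLT: solve 8×8 A·h = b for H (H[2,2]=1):
  H  [+841.37191 -778.66390 +468.62825]
  H  [+62.37187 +633.59621 +115.52058]
  H  [-0.74859 -0.62999 +1.00000]
B = K⁻¹H; ‖b₁‖=1.580766, ‖b₂‖=1.580766; λ = 2/(‖b₁‖+‖b₂‖) = 0.632605, sign → tz>0 ⇒ λ=+0.632605
r₁ = λ·B[:,0] = (+0.84489,+0.24879,-0.47356); r₂ = λ·B[:,1] = (-0.45745,+0.79493,-0.39853)
r₃ = r₁×r₂ = (+0.27730,+0.55335,+0.78544); SVD([r₁ r₂ r₃]) → R = UVᵀ:
  R  [+0.84489 -0.45745 +0.27730]
  R  [+0.24879 +0.79493 +0.55335]
  R  [-0.47356 -0.39853 +0.78544]
t = (+0.12302, -0.13198, +0.63260) m
tr R = 2.425255; θ = arccos((tr R − 1)/2) = 0.777560 rad = 44.551°
axis k = ((R−Rᵀ)₃₂, (R−Rᵀ)₁₃, (R−Rᵀ)₂₁) / (2 sinθ) = (-0.678423, +0.535147, +0.503349)
rvec = θ·k = (-0.527514, +0.416109, +0.391384)

rvec=(-0.5275, 0.4161, 0.3914) tvec=(0.1230, -0.1320, 0.6326)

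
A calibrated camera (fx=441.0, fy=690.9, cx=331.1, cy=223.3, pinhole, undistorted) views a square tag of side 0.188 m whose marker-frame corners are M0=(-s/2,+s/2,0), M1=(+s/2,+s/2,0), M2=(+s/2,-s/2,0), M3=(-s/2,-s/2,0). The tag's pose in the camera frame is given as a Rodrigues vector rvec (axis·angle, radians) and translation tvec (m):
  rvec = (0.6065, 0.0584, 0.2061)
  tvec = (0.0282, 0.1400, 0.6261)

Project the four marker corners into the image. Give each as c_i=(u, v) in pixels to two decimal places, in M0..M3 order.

c0=(279.05, 422.35) c1=(398.29, 461.98) c2=(436.22, 324.96) c3=(294.65, 277.62)

Intrinsics K: fx=441.0, fy=690.9, cx=331.1, cy=223.3
Marker side s = 0.188 m; corners in marker frame (Z=0):
  M0 = (-0.0940, +0.0940, 0)
  M1 = (+0.0940, +0.0940, 0)
  M2 = (+0.0940, -0.0940, 0)
  M3 = (-0.0940, -0.0940, 0)
rvec = (0.6065, 0.0584, 0.2061), |rvec| = θ = 0.64322 rad = 36.854°
Rodrigues: sinθ=0.59977, 1−cosθ=0.19983; R = I + sinθ·[k]× + (1−cosθ)·[k]×²:
    [+0.97784 -0.17507 +0.11483]
    [+0.20929 +0.80182 -0.55972]
    [+0.00592 +0.57135 +0.82069]
t = (0.0282, 0.1400, 0.6261) m
M0: Pc = R·M0+t = (-0.08017, +0.19570, +0.67925); u = 441.0·(-0.08017)/0.67925 + 331.1 = 279.0478, v = 690.9·(+0.19570)/0.67925 + 223.3 = 422.3541
M1: Pc = R·M1+t = (+0.10366, +0.23504, +0.68036); u = 441.0·(+0.10366)/0.68036 + 331.1 = 398.2906, v = 690.9·(+0.23504)/0.68036 + 223.3 = 461.9839
M2: Pc = R·M2+t = (+0.13657, +0.08430, +0.57295); u = 441.0·(+0.13657)/0.57295 + 331.1 = 436.2207, v = 690.9·(+0.08430)/0.57295 + 223.3 = 324.9571
M3: Pc = R·M3+t = (-0.04726, +0.04496, +0.57184); u = 441.0·(-0.04726)/0.57184 + 331.1 = 294.6532, v = 690.9·(+0.04496)/0.57184 + 223.3 = 277.6167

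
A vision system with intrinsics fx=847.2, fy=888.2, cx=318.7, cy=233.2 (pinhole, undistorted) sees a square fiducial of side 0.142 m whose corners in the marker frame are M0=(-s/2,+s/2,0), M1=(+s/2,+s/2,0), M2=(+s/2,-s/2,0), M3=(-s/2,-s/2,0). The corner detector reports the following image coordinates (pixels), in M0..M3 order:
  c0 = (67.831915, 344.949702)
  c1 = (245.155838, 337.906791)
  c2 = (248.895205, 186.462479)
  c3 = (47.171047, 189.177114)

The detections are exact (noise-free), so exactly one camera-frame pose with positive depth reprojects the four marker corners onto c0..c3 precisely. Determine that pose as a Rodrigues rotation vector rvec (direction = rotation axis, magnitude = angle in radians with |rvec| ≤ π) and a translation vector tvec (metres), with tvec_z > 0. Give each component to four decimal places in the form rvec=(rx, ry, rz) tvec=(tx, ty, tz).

Intrinsics K: fx=847.2, fy=888.2, cx=318.7, cy=233.2
Marker side s = 0.142 m; corners in marker frame (Z=0):
  M0 = (-0.0710, +0.0710, 0)
  M1 = (+0.0710, +0.0710, 0)
  M2 = (+0.0710, -0.0710, 0)
  M3 = (-0.0710, -0.0710, 0)
Detected image corners:
  c0 = (67.831915, 344.949702) px
  c1 = (245.155838, 337.906791) px
  c2 = (248.895205, 186.462479) px
  c3 = (47.171047, 189.177114) px
Planar DLT: solve 8×8 A·h = b for H (H[2,2]=1):
  H  [+1363.75707 +194.70648 +154.05943]
  H  [+24.71725 +1318.74589 +269.47356]
  H  [+0.22691 +0.89652 +1.00000]
B = K⁻¹H; ‖b₁‖=1.541487, ‖b₂‖=1.541487; λ = 2/(‖b₁‖+‖b₂‖) = 0.648724, sign → tz>0 ⇒ λ=+0.648724
r₁ = λ·B[:,0] = (+0.98889,-0.02059,+0.14720); r₂ = λ·B[:,1] = (-0.06969,+0.81049,+0.58160)
r₃ = r₁×r₂ = (-0.13128,-0.58540,+0.80005); SVD([r₁ r₂ r₃]) → R = UVᵀ:
  R  [+0.98889 -0.06969 -0.13128]
  R  [-0.02059 +0.81049 -0.58540]
  R  [+0.14720 +0.58160 +0.80005]
t = (-0.12607, +0.02649, +0.64872) m
tr R = 2.599427; θ = arccos((tr R − 1)/2) = 0.643978 rad = 36.897°
axis k = ((R−Rᵀ)₃₂, (R−Rᵀ)₁₃, (R−Rᵀ)₂₁) / (2 sinθ) = (+0.971875, -0.231920, +0.040889)
rvec = θ·k = (+0.625867, -0.149351, +0.026332)

rvec=(0.6259, -0.1494, 0.0263) tvec=(-0.1261, 0.0265, 0.6487)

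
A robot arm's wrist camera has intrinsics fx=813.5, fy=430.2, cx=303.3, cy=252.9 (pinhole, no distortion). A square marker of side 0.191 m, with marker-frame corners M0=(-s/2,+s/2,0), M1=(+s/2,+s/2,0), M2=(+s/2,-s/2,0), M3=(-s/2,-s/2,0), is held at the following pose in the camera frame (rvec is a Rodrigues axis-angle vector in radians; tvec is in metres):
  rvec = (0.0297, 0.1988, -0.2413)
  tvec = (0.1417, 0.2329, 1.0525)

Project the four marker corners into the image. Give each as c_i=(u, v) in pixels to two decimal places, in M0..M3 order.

Intrinsics K: fx=813.5, fy=430.2, cx=303.3, cy=252.9
Marker side s = 0.191 m; corners in marker frame (Z=0):
  M0 = (-0.0955, +0.0955, 0)
  M1 = (+0.0955, +0.0955, 0)
  M2 = (+0.0955, -0.0955, 0)
  M3 = (-0.0955, -0.0955, 0)
rvec = (0.0297, 0.1988, -0.2413), |rvec| = θ = 0.31405 rad = 17.994°
Rodrigues: sinθ=0.30892, 1−cosθ=0.04891; R = I + sinθ·[k]× + (1−cosθ)·[k]×²:
    [+0.95153 +0.24028 +0.19199]
    [-0.23442 +0.97069 -0.05300]
    [-0.19910 +0.00543 +0.97996]
t = (0.1417, 0.2329, 1.0525) m
M0: Pc = R·M0+t = (+0.07378, +0.34799, +1.07203); u = 813.5·(+0.07378)/1.07203 + 303.3 = 359.2841, v = 430.2·(+0.34799)/1.07203 + 252.9 = 392.5456
M1: Pc = R·M1+t = (+0.25552, +0.30321, +1.03400); u = 813.5·(+0.25552)/1.03400 + 303.3 = 504.3279, v = 430.2·(+0.30321)/1.03400 + 252.9 = 379.0526
M2: Pc = R·M2+t = (+0.20962, +0.11781, +1.03297); u = 813.5·(+0.20962)/1.03297 + 303.3 = 468.3866, v = 430.2·(+0.11781)/1.03297 + 252.9 = 301.9650
M3: Pc = R·M3+t = (+0.02788, +0.16259, +1.07100); u = 813.5·(+0.02788)/1.07100 + 303.3 = 324.4787, v = 430.2·(+0.16259)/1.07100 + 252.9 = 318.2082

c0=(359.28, 392.55) c1=(504.33, 379.05) c2=(468.39, 301.97) c3=(324.48, 318.21)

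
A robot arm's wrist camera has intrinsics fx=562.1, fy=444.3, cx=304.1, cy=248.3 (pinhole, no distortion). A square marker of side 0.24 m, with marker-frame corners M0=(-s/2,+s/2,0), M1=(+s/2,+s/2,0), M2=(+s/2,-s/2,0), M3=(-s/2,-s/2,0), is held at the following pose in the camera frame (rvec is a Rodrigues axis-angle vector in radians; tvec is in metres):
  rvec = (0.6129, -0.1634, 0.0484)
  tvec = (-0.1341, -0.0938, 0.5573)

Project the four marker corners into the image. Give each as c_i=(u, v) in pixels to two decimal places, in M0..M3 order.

Intrinsics K: fx=562.1, fy=444.3, cx=304.1, cy=248.3
Marker side s = 0.24 m; corners in marker frame (Z=0):
  M0 = (-0.1200, +0.1200, 0)
  M1 = (+0.1200, +0.1200, 0)
  M2 = (+0.1200, -0.1200, 0)
  M3 = (-0.1200, -0.1200, 0)
rvec = (0.6129, -0.1634, 0.0484), |rvec| = θ = 0.63615 rad = 36.449°
Rodrigues: sinθ=0.59410, 1−cosθ=0.19561; R = I + sinθ·[k]× + (1−cosθ)·[k]×²:
    [+0.98596 -0.09361 -0.13826]
    [-0.00321 +0.81729 -0.57621]
    [+0.16694 +0.56857 +0.80552]
t = (-0.1341, -0.0938, 0.5573) m
M0: Pc = R·M0+t = (-0.26365, +0.00466, +0.60550); u = 562.1·(-0.26365)/0.60550 + 304.1 = 59.3470, v = 444.3·(+0.00466)/0.60550 + 248.3 = 251.7195
M1: Pc = R·M1+t = (-0.02702, +0.00389, +0.64556); u = 562.1·(-0.02702)/0.64556 + 304.1 = 280.5753, v = 444.3·(+0.00389)/0.64556 + 248.3 = 250.9775
M2: Pc = R·M2+t = (-0.00455, -0.19226, +0.50910); u = 562.1·(-0.00455)/0.50910 + 304.1 = 299.0747, v = 444.3·(-0.19226)/0.50910 + 248.3 = 80.5130
M3: Pc = R·M3+t = (-0.24118, -0.19149, +0.46904); u = 562.1·(-0.24118)/0.46904 + 304.1 = 15.0654, v = 444.3·(-0.19149)/0.46904 + 248.3 = 66.9097

c0=(59.35, 251.72) c1=(280.58, 250.98) c2=(299.07, 80.51) c3=(15.07, 66.91)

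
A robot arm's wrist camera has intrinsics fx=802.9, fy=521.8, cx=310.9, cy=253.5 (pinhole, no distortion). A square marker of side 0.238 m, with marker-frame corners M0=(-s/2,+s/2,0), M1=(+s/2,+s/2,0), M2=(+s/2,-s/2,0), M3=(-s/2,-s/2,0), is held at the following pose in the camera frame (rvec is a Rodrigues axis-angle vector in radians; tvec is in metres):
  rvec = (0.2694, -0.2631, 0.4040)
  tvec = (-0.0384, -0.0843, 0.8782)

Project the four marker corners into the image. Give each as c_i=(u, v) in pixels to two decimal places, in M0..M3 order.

Intrinsics K: fx=802.9, fy=521.8, cx=310.9, cy=253.5
Marker side s = 0.238 m; corners in marker frame (Z=0):
  M0 = (-0.1190, +0.1190, 0)
  M1 = (+0.1190, +0.1190, 0)
  M2 = (+0.1190, -0.1190, 0)
  M3 = (-0.1190, -0.1190, 0)
rvec = (0.2694, -0.2631, 0.4040), |rvec| = θ = 0.55228 rad = 31.643°
Rodrigues: sinθ=0.52463, 1−cosθ=0.14867; R = I + sinθ·[k]× + (1−cosθ)·[k]×²:
    [+0.88671 -0.41832 -0.19688]
    [+0.34923 +0.88507 -0.30772]
    [+0.30298 +0.20410 +0.93088]
t = (-0.0384, -0.0843, 0.8782) m
M0: Pc = R·M0+t = (-0.19370, -0.02053, +0.86643); u = 802.9·(-0.19370)/0.86643 + 310.9 = 131.4054, v = 521.8·(-0.02053)/0.86643 + 253.5 = 241.1333
M1: Pc = R·M1+t = (+0.01734, +0.06258, +0.93854); u = 802.9·(+0.01734)/0.93854 + 310.9 = 325.7320, v = 521.8·(+0.06258)/0.93854 + 253.5 = 288.2932
M2: Pc = R·M2+t = (+0.11690, -0.14807, +0.88997); u = 802.9·(+0.11690)/0.88997 + 310.9 = 416.3619, v = 521.8·(-0.14807)/0.88997 + 253.5 = 166.6870
M3: Pc = R·M3+t = (-0.09414, -0.23118, +0.81786); u = 802.9·(-0.09414)/0.81786 + 310.9 = 218.4839, v = 521.8·(-0.23118)/0.81786 + 253.5 = 106.0044

c0=(131.41, 241.13) c1=(325.73, 288.29) c2=(416.36, 166.69) c3=(218.48, 106.00)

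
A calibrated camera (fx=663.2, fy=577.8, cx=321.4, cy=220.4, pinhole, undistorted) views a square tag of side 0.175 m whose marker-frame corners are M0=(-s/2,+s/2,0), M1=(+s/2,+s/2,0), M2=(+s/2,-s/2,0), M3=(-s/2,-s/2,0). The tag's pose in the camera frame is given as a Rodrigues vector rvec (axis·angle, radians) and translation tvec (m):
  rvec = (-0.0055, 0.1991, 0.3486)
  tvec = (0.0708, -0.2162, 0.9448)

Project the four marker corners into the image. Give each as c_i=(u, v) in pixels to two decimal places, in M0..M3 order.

Intrinsics K: fx=663.2, fy=577.8, cx=321.4, cy=220.4
Marker side s = 0.175 m; corners in marker frame (Z=0):
  M0 = (-0.0875, +0.0875, 0)
  M1 = (+0.0875, +0.0875, 0)
  M2 = (+0.0875, -0.0875, 0)
  M3 = (-0.0875, -0.0875, 0)
rvec = (-0.0055, 0.1991, 0.3486), |rvec| = θ = 0.40149 rad = 23.004°
Rodrigues: sinθ=0.39079, 1−cosθ=0.07952; R = I + sinθ·[k]× + (1−cosθ)·[k]×²:
    [+0.92050 -0.33985 +0.19285]
    [+0.33877 +0.94004 +0.03959]
    [-0.19474 +0.02889 +0.98043]
t = (0.0708, -0.2162, 0.9448) m
M0: Pc = R·M0+t = (-0.03948, -0.16359, +0.96437); u = 663.2·(-0.03948)/0.96437 + 321.4 = 294.2493, v = 577.8·(-0.16359)/0.96437 + 220.4 = 122.3856
M1: Pc = R·M1+t = (+0.12161, -0.10430, +0.93029); u = 663.2·(+0.12161)/0.93029 + 321.4 = 408.0930, v = 577.8·(-0.10430)/0.93029 + 220.4 = 155.6167
M2: Pc = R·M2+t = (+0.18108, -0.26881, +0.92523); u = 663.2·(+0.18108)/0.92523 + 321.4 = 451.1970, v = 577.8·(-0.26881)/0.92523 + 220.4 = 52.5299
M3: Pc = R·M3+t = (+0.01999, -0.32810, +0.95931); u = 663.2·(+0.01999)/0.95931 + 321.4 = 335.2221, v = 577.8·(-0.32810)/0.95931 + 220.4 = 22.7859

c0=(294.25, 122.39) c1=(408.09, 155.62) c2=(451.20, 52.53) c3=(335.22, 22.79)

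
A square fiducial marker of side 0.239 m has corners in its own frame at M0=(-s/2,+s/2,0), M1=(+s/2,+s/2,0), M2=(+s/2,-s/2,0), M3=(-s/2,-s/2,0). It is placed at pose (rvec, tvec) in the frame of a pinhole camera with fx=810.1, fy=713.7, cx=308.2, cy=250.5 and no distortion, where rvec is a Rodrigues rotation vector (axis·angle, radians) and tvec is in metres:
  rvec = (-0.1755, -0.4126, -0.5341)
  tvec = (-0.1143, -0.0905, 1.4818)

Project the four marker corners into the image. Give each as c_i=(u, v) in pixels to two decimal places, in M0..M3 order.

c0=(225.88, 283.32) c1=(330.50, 230.04) c2=(264.06, 136.21) c3=(155.72, 182.37)

Intrinsics K: fx=810.1, fy=713.7, cx=308.2, cy=250.5
Marker side s = 0.239 m; corners in marker frame (Z=0):
  M0 = (-0.1195, +0.1195, 0)
  M1 = (+0.1195, +0.1195, 0)
  M2 = (+0.1195, -0.1195, 0)
  M3 = (-0.1195, -0.1195, 0)
rvec = (-0.1755, -0.4126, -0.5341), |rvec| = θ = 0.69735 rad = 39.955°
Rodrigues: sinθ=0.64219, 1−cosθ=0.23346; R = I + sinθ·[k]× + (1−cosθ)·[k]×²:
    [+0.78133 +0.52661 -0.33496]
    [-0.45709 +0.84827 +0.26741]
    [+0.42496 -0.05583 +0.90349]
t = (-0.1143, -0.0905, 1.4818) m
M0: Pc = R·M0+t = (-0.14474, +0.06549, +1.42435); u = 810.1·(-0.14474)/1.42435 + 308.2 = 225.8795, v = 713.7·(+0.06549)/1.42435 + 250.5 = 283.3154
M1: Pc = R·M1+t = (+0.04200, -0.04375, +1.52591); u = 810.1·(+0.04200)/1.52591 + 308.2 = 330.4973, v = 713.7·(-0.04375)/1.52591 + 250.5 = 230.0354
M2: Pc = R·M2+t = (-0.08386, -0.24649, +1.53925); u = 810.1·(-0.08386)/1.53925 + 308.2 = 264.0643, v = 713.7·(-0.24649)/1.53925 + 250.5 = 136.2107
M3: Pc = R·M3+t = (-0.27060, -0.13725, +1.43769); u = 810.1·(-0.27060)/1.43769 + 308.2 = 155.7243, v = 713.7·(-0.13725)/1.43769 + 250.5 = 182.3681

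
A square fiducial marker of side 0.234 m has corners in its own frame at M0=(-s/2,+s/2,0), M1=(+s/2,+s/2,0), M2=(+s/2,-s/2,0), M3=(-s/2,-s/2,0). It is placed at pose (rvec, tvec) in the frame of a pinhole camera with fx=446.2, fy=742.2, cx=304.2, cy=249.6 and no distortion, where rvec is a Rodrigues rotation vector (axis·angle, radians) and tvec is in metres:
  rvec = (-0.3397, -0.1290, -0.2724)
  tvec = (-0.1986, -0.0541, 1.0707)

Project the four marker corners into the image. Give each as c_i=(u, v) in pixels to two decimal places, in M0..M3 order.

Intrinsics K: fx=446.2, fy=742.2, cx=304.2, cy=249.6
Marker side s = 0.234 m; corners in marker frame (Z=0):
  M0 = (-0.1170, +0.1170, 0)
  M1 = (+0.1170, +0.1170, 0)
  M2 = (+0.1170, -0.1170, 0)
  M3 = (-0.1170, -0.1170, 0)
rvec = (-0.3397, -0.1290, -0.2724), |rvec| = θ = 0.45414 rad = 26.020°
Rodrigues: sinθ=0.43869, 1−cosθ=0.10136; R = I + sinθ·[k]× + (1−cosθ)·[k]×²:
    [+0.95535 +0.28467 -0.07913]
    [-0.24160 +0.90682 +0.34541]
    [+0.17009 -0.31087 +0.93511]
t = (-0.1986, -0.0541, 1.0707) m
M0: Pc = R·M0+t = (-0.27707, +0.08026, +1.01443); u = 446.2·(-0.27707)/1.01443 + 304.2 = 182.3296, v = 742.2·(+0.08026)/1.01443 + 249.6 = 308.3251
M1: Pc = R·M1+t = (-0.05352, +0.02373, +1.05423); u = 446.2·(-0.05352)/1.05423 + 304.2 = 281.5489, v = 742.2·(+0.02373)/1.05423 + 249.6 = 266.3072
M2: Pc = R·M2+t = (-0.12013, -0.18846, +1.12697); u = 446.2·(-0.12013)/1.12697 + 304.2 = 256.6372, v = 742.2·(-0.18846)/1.12697 + 249.6 = 125.4813
M3: Pc = R·M3+t = (-0.34368, -0.13193, +1.08717); u = 446.2·(-0.34368)/1.08717 + 304.2 = 163.1448, v = 742.2·(-0.13193)/1.08717 + 249.6 = 159.5321

c0=(182.33, 308.33) c1=(281.55, 266.31) c2=(256.64, 125.48) c3=(163.14, 159.53)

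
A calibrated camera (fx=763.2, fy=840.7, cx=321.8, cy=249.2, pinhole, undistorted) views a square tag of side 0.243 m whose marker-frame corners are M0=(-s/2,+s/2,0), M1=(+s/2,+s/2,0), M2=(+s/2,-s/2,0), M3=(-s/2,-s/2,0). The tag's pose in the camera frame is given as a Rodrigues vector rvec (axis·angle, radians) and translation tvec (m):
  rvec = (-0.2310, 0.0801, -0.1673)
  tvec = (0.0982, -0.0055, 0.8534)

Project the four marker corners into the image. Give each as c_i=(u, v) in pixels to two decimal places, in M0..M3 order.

c0=(319.68, 382.79) c1=(542.58, 341.68) c2=(495.20, 111.51) c3=(287.34, 153.75)

Intrinsics K: fx=763.2, fy=840.7, cx=321.8, cy=249.2
Marker side s = 0.243 m; corners in marker frame (Z=0):
  M0 = (-0.1215, +0.1215, 0)
  M1 = (+0.1215, +0.1215, 0)
  M2 = (+0.1215, -0.1215, 0)
  M3 = (-0.1215, -0.1215, 0)
rvec = (-0.2310, 0.0801, -0.1673), |rvec| = θ = 0.29625 rad = 16.974°
Rodrigues: sinθ=0.29194, 1−cosθ=0.04356; R = I + sinθ·[k]× + (1−cosθ)·[k]×²:
    [+0.98292 +0.15568 +0.09812]
    [-0.17405 +0.95962 +0.22098]
    [-0.05975 -0.23429 +0.97033]
t = (0.0982, -0.0055, 0.8534) m
M0: Pc = R·M0+t = (-0.00231, +0.13224, +0.83219); u = 763.2·(-0.00231)/0.83219 + 321.8 = 319.6814, v = 840.7·(+0.13224)/0.83219 + 249.2 = 382.7925
M1: Pc = R·M1+t = (+0.23654, +0.08995, +0.81767); u = 763.2·(+0.23654)/0.81767 + 321.8 = 542.5816, v = 840.7·(+0.08995)/0.81767 + 249.2 = 341.6801
M2: Pc = R·M2+t = (+0.19871, -0.14324, +0.87461); u = 763.2·(+0.19871)/0.87461 + 321.8 = 495.1987, v = 840.7·(-0.14324)/0.87461 + 249.2 = 111.5123
M3: Pc = R·M3+t = (-0.04014, -0.10095, +0.88913); u = 763.2·(-0.04014)/0.88913 + 321.8 = 287.3448, v = 840.7·(-0.10095)/0.88913 + 249.2 = 153.7508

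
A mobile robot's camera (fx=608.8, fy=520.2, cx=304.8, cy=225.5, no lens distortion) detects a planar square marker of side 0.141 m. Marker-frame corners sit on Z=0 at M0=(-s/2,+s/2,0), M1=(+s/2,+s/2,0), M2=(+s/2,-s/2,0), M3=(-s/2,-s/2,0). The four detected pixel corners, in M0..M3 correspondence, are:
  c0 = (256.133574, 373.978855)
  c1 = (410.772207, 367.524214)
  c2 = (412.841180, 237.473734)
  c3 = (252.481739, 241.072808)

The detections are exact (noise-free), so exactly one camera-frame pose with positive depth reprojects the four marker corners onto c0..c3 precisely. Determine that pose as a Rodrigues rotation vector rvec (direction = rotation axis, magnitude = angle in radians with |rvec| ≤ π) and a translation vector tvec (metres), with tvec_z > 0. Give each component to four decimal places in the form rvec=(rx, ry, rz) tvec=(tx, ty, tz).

rvec=(0.1387, -0.0902, -0.0175) tvec=(0.0259, 0.0838, 0.5407)

Intrinsics K: fx=608.8, fy=520.2, cx=304.8, cy=225.5
Marker side s = 0.141 m; corners in marker frame (Z=0):
  M0 = (-0.0705, +0.0705, 0)
  M1 = (+0.0705, +0.0705, 0)
  M2 = (+0.0705, -0.0705, 0)
  M3 = (-0.0705, -0.0705, 0)
Detected image corners:
  c0 = (256.133574, 373.978855) px
  c1 = (410.772207, 367.524214) px
  c2 = (412.841180, 237.473734) px
  c3 = (252.481739, 241.072808) px
Planar DLT: solve 8×8 A·h = b for H (H[2,2]=1):
  H  [+1171.21952 +90.90281 +333.97402]
  H  [+14.14232 +1010.67566 +306.17347]
  H  [+0.16385 +0.25679 +1.00000]
B = K⁻¹H; ‖b₁‖=1.849576, ‖b₂‖=1.849576; λ = 2/(‖b₁‖+‖b₂‖) = 0.540664, sign → tz>0 ⇒ λ=+0.540664
r₁ = λ·B[:,0] = (+0.99579,-0.02370,+0.08859); r₂ = λ·B[:,1] = (+0.01122,+0.99025,+0.13883)
r₃ = r₁×r₂ = (-0.09102,-0.13726,+0.98635); SVD([r₁ r₂ r₃]) → R = UVᵀ:
  R  [+0.99579 +0.01122 -0.09102]
  R  [-0.02370 +0.99025 -0.13726]
  R  [+0.08859 +0.13883 +0.98635]
t = (+0.02591, +0.08385, +0.54066) m
tr R = 2.972383; θ = arccos((tr R − 1)/2) = 0.166374 rad = 9.533°
axis k = ((R−Rᵀ)₃₂, (R−Rᵀ)₁₃, (R−Rᵀ)₂₁) / (2 sinθ) = (+0.833566, -0.542263, -0.105443)
rvec = θ·k = (+0.138684, -0.090219, -0.017543)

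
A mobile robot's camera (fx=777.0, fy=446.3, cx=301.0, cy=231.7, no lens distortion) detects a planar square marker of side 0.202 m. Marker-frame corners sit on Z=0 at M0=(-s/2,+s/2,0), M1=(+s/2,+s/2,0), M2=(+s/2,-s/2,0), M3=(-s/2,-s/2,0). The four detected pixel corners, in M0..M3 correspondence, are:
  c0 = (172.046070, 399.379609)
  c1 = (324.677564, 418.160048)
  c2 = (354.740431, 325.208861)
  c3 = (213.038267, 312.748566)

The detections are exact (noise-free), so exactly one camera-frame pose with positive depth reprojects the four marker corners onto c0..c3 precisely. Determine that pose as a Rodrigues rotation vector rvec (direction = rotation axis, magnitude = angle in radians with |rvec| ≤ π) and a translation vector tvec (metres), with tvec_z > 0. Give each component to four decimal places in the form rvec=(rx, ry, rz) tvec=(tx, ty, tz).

rvec=(-0.4823, 0.2514, 0.1591) tvec=(-0.0469, 0.2939, 1.0090)

Intrinsics K: fx=777.0, fy=446.3, cx=301.0, cy=231.7
Marker side s = 0.202 m; corners in marker frame (Z=0):
  M0 = (-0.1010, +0.1010, 0)
  M1 = (+0.1010, +0.1010, 0)
  M2 = (+0.1010, -0.1010, 0)
  M3 = (-0.1010, -0.1010, 0)
Detected image corners:
  c0 = (172.046070, 399.379609) px
  c1 = (324.677564, 418.160048) px
  c2 = (354.740431, 325.208861) px
  c3 = (213.038267, 312.748566) px
Planar DLT: solve 8×8 A·h = b for H (H[2,2]=1):
  H  [+654.70432 -292.00619 +264.87433]
  H  [-22.70432 +286.31787 +361.69294]
  H  [-0.27303 -0.43356 +1.00000]
B = K⁻¹H; ‖b₁‖=0.991067, ‖b₂‖=0.991067; λ = 2/(‖b₁‖+‖b₂‖) = 1.009014, sign → tz>0 ⇒ λ=+1.009014
r₁ = λ·B[:,0] = (+0.95692,+0.09169,-0.27549); r₂ = λ·B[:,1] = (-0.20973,+0.87443,-0.43747)
r₃ = r₁×r₂ = (+0.20078,+0.47640,+0.85600); SVD([r₁ r₂ r₃]) → R = UVᵀ:
  R  [+0.95692 -0.20973 +0.20078]
  R  [+0.09169 +0.87443 +0.47640]
  R  [-0.27549 -0.43747 +0.85600]
t = (-0.04691, +0.29389, +1.00901) m
tr R = 2.687351; θ = arccos((tr R − 1)/2) = 0.566703 rad = 32.470°
axis k = ((R−Rᵀ)₃₂, (R−Rᵀ)₁₃, (R−Rᵀ)₂₁) / (2 sinθ) = (-0.851134, +0.443579, +0.280730)
rvec = θ·k = (-0.482340, +0.251378, +0.159091)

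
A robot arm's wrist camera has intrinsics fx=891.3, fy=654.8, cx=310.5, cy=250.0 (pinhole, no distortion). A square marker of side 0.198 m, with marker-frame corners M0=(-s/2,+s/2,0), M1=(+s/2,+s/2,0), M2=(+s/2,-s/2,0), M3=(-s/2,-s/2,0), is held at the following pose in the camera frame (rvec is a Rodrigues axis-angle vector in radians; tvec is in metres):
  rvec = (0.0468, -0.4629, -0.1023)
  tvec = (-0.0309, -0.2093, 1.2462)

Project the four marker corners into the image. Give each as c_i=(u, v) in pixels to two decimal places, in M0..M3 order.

Intrinsics K: fx=891.3, fy=654.8, cx=310.5, cy=250.0
Marker side s = 0.198 m; corners in marker frame (Z=0):
  M0 = (-0.0990, +0.0990, 0)
  M1 = (+0.0990, +0.0990, 0)
  M2 = (+0.0990, -0.0990, 0)
  M3 = (-0.0990, -0.0990, 0)
rvec = (0.0468, -0.4629, -0.1023), |rvec| = θ = 0.47637 rad = 27.294°
Rodrigues: sinθ=0.45856, 1−cosθ=0.11134; R = I + sinθ·[k]× + (1−cosθ)·[k]×²:
    [+0.88974 +0.08785 -0.44794]
    [-0.10910 +0.99379 -0.02182]
    [+0.44324 +0.06828 +0.89380]
t = (-0.0309, -0.2093, 1.2462) m
M0: Pc = R·M0+t = (-0.11029, -0.10011, +1.20908); u = 891.3·(-0.11029)/1.20908 + 310.5 = 229.1992, v = 654.8·(-0.10011)/1.20908 + 250.0 = 195.7816
M1: Pc = R·M1+t = (+0.06588, -0.12172, +1.29684); u = 891.3·(+0.06588)/1.29684 + 310.5 = 355.7789, v = 654.8·(-0.12172)/1.29684 + 250.0 = 188.5433
M2: Pc = R·M2+t = (+0.04849, -0.31849, +1.28332); u = 891.3·(+0.04849)/1.28332 + 310.5 = 344.1757, v = 654.8·(-0.31849)/1.28332 + 250.0 = 87.4958
M3: Pc = R·M3+t = (-0.12768, -0.29688, +1.19556); u = 891.3·(-0.12768)/1.19556 + 310.5 = 215.3128, v = 654.8·(-0.29688)/1.19556 + 250.0 = 87.3985

c0=(229.20, 195.78) c1=(355.78, 188.54) c2=(344.18, 87.50) c3=(215.31, 87.40)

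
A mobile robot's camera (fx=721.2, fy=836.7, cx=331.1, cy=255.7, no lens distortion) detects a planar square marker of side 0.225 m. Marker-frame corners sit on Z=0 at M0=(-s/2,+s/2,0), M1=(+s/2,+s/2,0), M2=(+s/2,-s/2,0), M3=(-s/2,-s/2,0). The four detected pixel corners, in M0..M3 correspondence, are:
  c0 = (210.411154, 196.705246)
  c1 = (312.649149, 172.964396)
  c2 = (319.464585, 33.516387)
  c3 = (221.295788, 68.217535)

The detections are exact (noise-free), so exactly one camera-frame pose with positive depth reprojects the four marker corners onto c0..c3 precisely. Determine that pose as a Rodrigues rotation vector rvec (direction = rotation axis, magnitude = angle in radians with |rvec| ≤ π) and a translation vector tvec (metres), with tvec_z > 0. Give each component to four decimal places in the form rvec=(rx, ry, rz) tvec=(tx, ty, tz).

rvec=(-0.2881, 0.5718, -0.0363) tvec=(-0.1201, -0.2133, 1.2859)

Intrinsics K: fx=721.2, fy=836.7, cx=331.1, cy=255.7
Marker side s = 0.225 m; corners in marker frame (Z=0):
  M0 = (-0.1125, +0.1125, 0)
  M1 = (+0.1125, +0.1125, 0)
  M2 = (+0.1125, -0.1125, 0)
  M3 = (-0.1125, -0.1125, 0)
Detected image corners:
  c0 = (210.411154, 196.705246) px
  c1 = (312.649149, 172.964396) px
  c2 = (319.464585, 33.516387) px
  c3 = (221.295788, 68.217535) px
Planar DLT: solve 8×8 A·h = b for H (H[2,2]=1):
  H  [+335.84796 -97.40440 +263.74709]
  H  [-178.88956 +568.73949 +116.89271]
  H  [-0.41090 -0.21678 +1.00000]
B = K⁻¹H; ‖b₁‖=0.777660, ‖b₂‖=0.777660; λ = 2/(‖b₁‖+‖b₂‖) = 1.285909, sign → tz>0 ⇒ λ=+1.285909
r₁ = λ·B[:,0] = (+0.84140,-0.11346,-0.52837); r₂ = λ·B[:,1] = (-0.04570,+0.95927,-0.27876)
r₃ = r₁×r₂ = (+0.53848,+0.25869,+0.80194); SVD([r₁ r₂ r₃]) → R = UVᵀ:
  R  [+0.84140 -0.04570 +0.53848]
  R  [-0.11346 +0.95927 +0.25869]
  R  [-0.52837 -0.27876 +0.80194]
t = (-0.12009, -0.21333, +1.28591) m
tr R = 2.602615; θ = arccos((tr R − 1)/2) = 0.641319 rad = 36.745°
axis k = ((R−Rᵀ)₃₂, (R−Rᵀ)₁₃, (R−Rᵀ)₂₁) / (2 sinθ) = (-0.449178, +0.891645, -0.056632)
rvec = θ·k = (-0.288066, +0.571829, -0.036319)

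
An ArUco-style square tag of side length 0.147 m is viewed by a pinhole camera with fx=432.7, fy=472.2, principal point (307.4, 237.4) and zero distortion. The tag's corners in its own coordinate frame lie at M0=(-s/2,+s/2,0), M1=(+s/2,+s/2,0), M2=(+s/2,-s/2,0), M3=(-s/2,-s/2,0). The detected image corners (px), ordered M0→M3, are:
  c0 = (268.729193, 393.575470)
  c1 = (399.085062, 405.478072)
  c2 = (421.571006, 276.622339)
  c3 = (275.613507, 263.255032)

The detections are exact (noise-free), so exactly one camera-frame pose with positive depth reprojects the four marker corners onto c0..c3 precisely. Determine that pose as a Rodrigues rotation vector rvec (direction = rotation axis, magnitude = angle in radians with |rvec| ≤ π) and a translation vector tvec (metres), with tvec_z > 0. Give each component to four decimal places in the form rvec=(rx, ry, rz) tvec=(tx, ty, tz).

Intrinsics K: fx=432.7, fy=472.2, cx=307.4, cy=237.4
Marker side s = 0.147 m; corners in marker frame (Z=0):
  M0 = (-0.0735, +0.0735, 0)
  M1 = (+0.0735, +0.0735, 0)
  M2 = (+0.0735, -0.0735, 0)
  M3 = (-0.0735, -0.0735, 0)
Detected image corners:
  c0 = (268.729193, 393.575470) px
  c1 = (399.085062, 405.478072) px
  c2 = (421.571006, 276.622339) px
  c3 = (275.613507, 263.255032) px
Planar DLT: solve 8×8 A·h = b for H (H[2,2]=1):
  H  [+937.51579 +162.31677 +340.84498]
  H  [+86.32943 +1138.76639 +338.39314]
  H  [+0.00197 +0.76842 +1.00000]
B = K⁻¹H; ‖b₁‖=2.172889, ‖b₂‖=2.172889; λ = 2/(‖b₁‖+‖b₂‖) = 0.460217, sign → tz>0 ⇒ λ=+0.460217
r₁ = λ·B[:,0] = (+0.99649,+0.08368,+0.00091); r₂ = λ·B[:,1] = (-0.07859,+0.93207,+0.35364)
r₃ = r₁×r₂ = (+0.02875,-0.35247,+0.93538); SVD([r₁ r₂ r₃]) → R = UVᵀ:
  R  [+0.99649 -0.07859 +0.02875]
  R  [+0.08368 +0.93207 -0.35247]
  R  [+0.00091 +0.35364 +0.93538]
t = (+0.03557, +0.09843, +0.46022) m
tr R = 2.863947; θ = arccos((tr R − 1)/2) = 0.370977 rad = 21.255°
axis k = ((R−Rᵀ)₃₂, (R−Rᵀ)₁₃, (R−Rᵀ)₂₁) / (2 sinθ) = (+0.973875, +0.038403, +0.223816)
rvec = θ·k = (+0.361285, +0.014246, +0.083031)

rvec=(0.3613, 0.0142, 0.0830) tvec=(0.0356, 0.0984, 0.4602)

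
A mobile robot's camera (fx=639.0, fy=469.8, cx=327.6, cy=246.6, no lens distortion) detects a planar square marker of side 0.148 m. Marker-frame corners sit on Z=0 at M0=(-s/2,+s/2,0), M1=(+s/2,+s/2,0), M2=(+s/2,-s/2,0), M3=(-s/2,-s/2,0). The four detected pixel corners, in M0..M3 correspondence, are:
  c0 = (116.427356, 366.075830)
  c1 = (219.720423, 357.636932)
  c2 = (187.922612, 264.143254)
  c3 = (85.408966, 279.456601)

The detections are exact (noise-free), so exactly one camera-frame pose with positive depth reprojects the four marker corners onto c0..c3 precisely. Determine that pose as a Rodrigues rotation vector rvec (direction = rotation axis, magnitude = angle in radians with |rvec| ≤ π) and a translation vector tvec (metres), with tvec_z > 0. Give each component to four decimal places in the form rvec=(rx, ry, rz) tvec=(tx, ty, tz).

rvec=(0.1183, 0.3727, -0.2108) tvec=(-0.2056, 0.1118, 0.7422)

Intrinsics K: fx=639.0, fy=469.8, cx=327.6, cy=246.6
Marker side s = 0.148 m; corners in marker frame (Z=0):
  M0 = (-0.0740, +0.0740, 0)
  M1 = (+0.0740, +0.0740, 0)
  M2 = (+0.0740, -0.0740, 0)
  M3 = (-0.0740, -0.0740, 0)
Detected image corners:
  c0 = (116.427356, 366.075830) px
  c1 = (219.720423, 357.636932) px
  c2 = (187.922612, 264.143254) px
  c3 = (85.408966, 279.456601) px
Planar DLT: solve 8×8 A·h = b for H (H[2,2]=1):
  H  [+618.77640 +227.68149 +150.57604]
  H  [-239.21358 +639.98589 +317.38920]
  H  [-0.50231 +0.10214 +1.00000]
B = K⁻¹H; ‖b₁‖=1.347351, ‖b₂‖=1.347351; λ = 2/(‖b₁‖+‖b₂‖) = 0.742197, sign → tz>0 ⇒ λ=+0.742197
r₁ = λ·B[:,0] = (+0.90984,-0.18222,-0.37281); r₂ = λ·B[:,1] = (+0.22559,+0.97127,+0.07581)
r₃ = r₁×r₂ = (+0.34829,-0.15307,+0.92481); SVD([r₁ r₂ r₃]) → R = UVᵀ:
  R  [+0.90984 +0.22559 +0.34829]
  R  [-0.18222 +0.97127 -0.15307]
  R  [-0.37281 +0.07581 +0.92481]
t = (-0.20561, +0.11183, +0.74220) m
tr R = 2.805914; θ = arccos((tr R − 1)/2) = 0.444195 rad = 25.451°
axis k = ((R−Rᵀ)₃₂, (R−Rᵀ)₁₃, (R−Rᵀ)₂₁) / (2 sinθ) = (+0.266303, +0.839009, -0.474496)
rvec = θ·k = (+0.118290, +0.372684, -0.210769)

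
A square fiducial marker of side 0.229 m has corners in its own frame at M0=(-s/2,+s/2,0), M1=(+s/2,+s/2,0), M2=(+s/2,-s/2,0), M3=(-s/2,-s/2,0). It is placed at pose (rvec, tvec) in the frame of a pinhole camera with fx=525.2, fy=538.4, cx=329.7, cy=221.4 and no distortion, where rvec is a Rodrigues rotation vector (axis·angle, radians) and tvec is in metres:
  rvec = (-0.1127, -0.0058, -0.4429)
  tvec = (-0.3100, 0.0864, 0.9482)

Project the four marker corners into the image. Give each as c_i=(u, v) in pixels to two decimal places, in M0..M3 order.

c0=(124.42, 358.87) c1=(241.62, 301.77) c2=(190.47, 184.94) c3=(75.92, 239.73)

Intrinsics K: fx=525.2, fy=538.4, cx=329.7, cy=221.4
Marker side s = 0.229 m; corners in marker frame (Z=0):
  M0 = (-0.1145, +0.1145, 0)
  M1 = (+0.1145, +0.1145, 0)
  M2 = (+0.1145, -0.1145, 0)
  M3 = (-0.1145, -0.1145, 0)
rvec = (-0.1127, -0.0058, -0.4429), |rvec| = θ = 0.45705 rad = 26.187°
Rodrigues: sinθ=0.44130, 1−cosθ=0.10264; R = I + sinθ·[k]× + (1−cosθ)·[k]×²:
    [+0.90360 +0.42796 +0.01893]
    [-0.42732 +0.89737 +0.11008]
    [+0.03013 -0.10755 +0.99374]
t = (-0.3100, 0.0864, 0.9482) m
M0: Pc = R·M0+t = (-0.36446, +0.23808, +0.93244); u = 525.2·(-0.36446)/0.93244 + 329.7 = 124.4154, v = 538.4·(+0.23808)/0.93244 + 221.4 = 358.8689
M1: Pc = R·M1+t = (-0.15754, +0.14022, +0.93933); u = 525.2·(-0.15754)/0.93933 + 329.7 = 241.6184, v = 538.4·(+0.14022)/0.93933 + 221.4 = 301.7709
M2: Pc = R·M2+t = (-0.25554, -0.06528, +0.96396); u = 525.2·(-0.25554)/0.96396 + 329.7 = 190.4735, v = 538.4·(-0.06528)/0.96396 + 221.4 = 184.9408
M3: Pc = R·M3+t = (-0.46246, +0.03258, +0.95707); u = 525.2·(-0.46246)/0.95707 + 329.7 = 75.9181, v = 538.4·(+0.03258)/0.95707 + 221.4 = 239.7272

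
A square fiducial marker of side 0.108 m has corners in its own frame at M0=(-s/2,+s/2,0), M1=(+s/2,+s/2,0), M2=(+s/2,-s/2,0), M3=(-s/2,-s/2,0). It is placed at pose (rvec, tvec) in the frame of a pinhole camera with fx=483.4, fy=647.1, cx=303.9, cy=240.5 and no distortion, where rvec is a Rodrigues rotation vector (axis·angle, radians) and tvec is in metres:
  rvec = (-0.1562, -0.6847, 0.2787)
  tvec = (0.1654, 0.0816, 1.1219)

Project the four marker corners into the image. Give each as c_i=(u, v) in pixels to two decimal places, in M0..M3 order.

c0=(355.32, 310.54) c1=(386.22, 325.16) c2=(393.48, 266.36) c3=(363.72, 248.61)

Intrinsics K: fx=483.4, fy=647.1, cx=303.9, cy=240.5
Marker side s = 0.108 m; corners in marker frame (Z=0):
  M0 = (-0.0540, +0.0540, 0)
  M1 = (+0.0540, +0.0540, 0)
  M2 = (+0.0540, -0.0540, 0)
  M3 = (-0.0540, -0.0540, 0)
rvec = (-0.1562, -0.6847, 0.2787), |rvec| = θ = 0.75557 rad = 43.291°
Rodrigues: sinθ=0.68570, 1−cosθ=0.27212; R = I + sinθ·[k]× + (1−cosθ)·[k]×²:
    [+0.73951 -0.20195 -0.64214]
    [+0.30391 +0.95135 +0.05080]
    [+0.60064 -0.23272 +0.76490]
t = (0.1654, 0.0816, 1.1219) m
M0: Pc = R·M0+t = (+0.11456, +0.11656, +1.07690); u = 483.4·(+0.11456)/1.07690 + 303.9 = 355.3244, v = 647.1·(+0.11656)/1.07690 + 240.5 = 310.5410
M1: Pc = R·M1+t = (+0.19443, +0.14938, +1.14177); u = 483.4·(+0.19443)/1.14177 + 303.9 = 386.2168, v = 647.1·(+0.14938)/1.14177 + 240.5 = 325.1636
M2: Pc = R·M2+t = (+0.21624, +0.04664, +1.16690); u = 483.4·(+0.21624)/1.16690 + 303.9 = 393.4790, v = 647.1·(+0.04664)/1.16690 + 240.5 = 266.3631
M3: Pc = R·M3+t = (+0.13637, +0.01382, +1.10203); u = 483.4·(+0.13637)/1.10203 + 303.9 = 363.7187, v = 647.1·(+0.01382)/1.10203 + 240.5 = 248.6127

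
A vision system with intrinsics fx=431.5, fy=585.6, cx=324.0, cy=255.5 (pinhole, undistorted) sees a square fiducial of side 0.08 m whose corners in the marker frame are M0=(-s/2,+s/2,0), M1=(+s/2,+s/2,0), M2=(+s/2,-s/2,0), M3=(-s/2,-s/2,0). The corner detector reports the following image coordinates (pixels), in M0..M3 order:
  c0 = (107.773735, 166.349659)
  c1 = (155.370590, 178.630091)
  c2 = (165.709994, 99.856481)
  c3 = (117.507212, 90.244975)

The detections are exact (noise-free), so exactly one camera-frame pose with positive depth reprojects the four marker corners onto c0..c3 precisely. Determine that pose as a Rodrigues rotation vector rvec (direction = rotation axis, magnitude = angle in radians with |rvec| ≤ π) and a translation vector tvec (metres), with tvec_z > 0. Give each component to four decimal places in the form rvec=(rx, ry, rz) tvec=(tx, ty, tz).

Intrinsics K: fx=431.5, fy=585.6, cx=324.0, cy=255.5
Marker side s = 0.08 m; corners in marker frame (Z=0):
  M0 = (-0.0400, +0.0400, 0)
  M1 = (+0.0400, +0.0400, 0)
  M2 = (+0.0400, -0.0400, 0)
  M3 = (-0.0400, -0.0400, 0)
Detected image corners:
  c0 = (107.773735, 166.349659) px
  c1 = (155.370590, 178.630091) px
  c2 = (165.709994, 99.856481) px
  c3 = (117.507212, 90.244975) px
Planar DLT: solve 8×8 A·h = b for H (H[2,2]=1):
  H  [+538.62081 -116.38698 +136.15552]
  H  [+77.99284 +976.51168 +133.77602]
  H  [-0.44013 +0.06590 +1.00000]
B = K⁻¹H; ‖b₁‖=1.670886, ‖b₂‖=1.670886; λ = 2/(‖b₁‖+‖b₂‖) = 0.598485, sign → tz>0 ⇒ λ=+0.598485
r₁ = λ·B[:,0] = (+0.94485,+0.19464,-0.26341); r₂ = λ·B[:,1] = (-0.19104,+0.98079,+0.03944)
r₃ = r₁×r₂ = (+0.26603,+0.01306,+0.96388); SVD([r₁ r₂ r₃]) → R = UVᵀ:
  R  [+0.94485 -0.19104 +0.26603]
  R  [+0.19464 +0.98079 +0.01306]
  R  [-0.26341 +0.03944 +0.96388]
t = (-0.26054, -0.12440, +0.59848) m
tr R = 2.889512; θ = arccos((tr R − 1)/2) = 0.333947 rad = 19.134°
axis k = ((R−Rᵀ)₃₂, (R−Rᵀ)₁₃, (R−Rᵀ)₂₁) / (2 sinθ) = (+0.040252, +0.807619, +0.588329)
rvec = θ·k = (+0.013442, +0.269702, +0.196471)

rvec=(0.0134, 0.2697, 0.1965) tvec=(-0.2605, -0.1244, 0.5985)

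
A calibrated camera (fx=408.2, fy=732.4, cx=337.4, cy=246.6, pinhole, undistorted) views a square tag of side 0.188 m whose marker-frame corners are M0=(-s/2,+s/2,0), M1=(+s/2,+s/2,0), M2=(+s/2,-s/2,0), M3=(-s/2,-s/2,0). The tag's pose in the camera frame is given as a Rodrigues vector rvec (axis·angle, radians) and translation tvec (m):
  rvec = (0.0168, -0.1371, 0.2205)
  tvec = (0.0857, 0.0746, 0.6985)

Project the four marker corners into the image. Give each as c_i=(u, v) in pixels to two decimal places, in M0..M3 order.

Intrinsics K: fx=408.2, fy=732.4, cx=337.4, cy=246.6
Marker side s = 0.188 m; corners in marker frame (Z=0):
  M0 = (-0.0940, +0.0940, 0)
  M1 = (+0.0940, +0.0940, 0)
  M2 = (+0.0940, -0.0940, 0)
  M3 = (-0.0940, -0.0940, 0)
rvec = (0.0168, -0.1371, 0.2205), |rvec| = θ = 0.26019 rad = 14.908°
Rodrigues: sinθ=0.25726, 1−cosθ=0.03366; R = I + sinθ·[k]× + (1−cosθ)·[k]×²:
    [+0.96648 -0.21917 -0.13372]
    [+0.21688 +0.97569 -0.03164]
    [+0.13740 +0.00158 +0.99051]
t = (0.0857, 0.0746, 0.6985) m
M0: Pc = R·M0+t = (-0.02575, +0.14593, +0.68573); u = 408.2·(-0.02575)/0.68573 + 337.4 = 322.0712, v = 732.4·(+0.14593)/0.68573 + 246.6 = 402.4593
M1: Pc = R·M1+t = (+0.15595, +0.18670, +0.71156); u = 408.2·(+0.15595)/0.71156 + 337.4 = 426.8618, v = 732.4·(+0.18670)/0.71156 + 246.6 = 438.7677
M2: Pc = R·M2+t = (+0.19715, +0.00327, +0.71127); u = 408.2·(+0.19715)/0.71127 + 337.4 = 450.5459, v = 732.4·(+0.00327)/0.71127 + 246.6 = 249.9690
M3: Pc = R·M3+t = (+0.01545, -0.03750, +0.68544); u = 408.2·(+0.01545)/0.68544 + 337.4 = 346.6024, v = 732.4·(-0.03750)/0.68544 + 246.6 = 206.5297

c0=(322.07, 402.46) c1=(426.86, 438.77) c2=(450.55, 249.97) c3=(346.60, 206.53)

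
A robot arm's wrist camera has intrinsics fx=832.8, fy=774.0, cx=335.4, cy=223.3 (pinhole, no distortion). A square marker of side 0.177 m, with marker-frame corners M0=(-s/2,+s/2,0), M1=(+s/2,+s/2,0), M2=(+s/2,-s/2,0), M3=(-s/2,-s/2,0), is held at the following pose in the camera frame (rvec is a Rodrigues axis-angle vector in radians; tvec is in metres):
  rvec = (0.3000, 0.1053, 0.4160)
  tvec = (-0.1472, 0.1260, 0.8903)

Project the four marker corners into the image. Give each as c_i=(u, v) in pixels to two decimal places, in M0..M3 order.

c0=(98.93, 363.30) c1=(243.87, 426.23) c2=(303.55, 300.20) c3=(149.01, 234.33)

Intrinsics K: fx=832.8, fy=774.0, cx=335.4, cy=223.3
Marker side s = 0.177 m; corners in marker frame (Z=0):
  M0 = (-0.0885, +0.0885, 0)
  M1 = (+0.0885, +0.0885, 0)
  M2 = (+0.0885, -0.0885, 0)
  M3 = (-0.0885, -0.0885, 0)
rvec = (0.3000, 0.1053, 0.4160), |rvec| = θ = 0.52359 rad = 29.999°
Rodrigues: sinθ=0.49999, 1−cosθ=0.13397; R = I + sinθ·[k]× + (1−cosθ)·[k]×²:
    [+0.91001 -0.38181 +0.16154]
    [+0.41269 +0.87145 -0.26507]
    [-0.03957 +0.30789 +0.95060]
t = (-0.1472, 0.1260, 0.8903) m
M0: Pc = R·M0+t = (-0.26153, +0.16660, +0.92105); u = 832.8·(-0.26153)/0.92105 + 335.4 = 98.9313, v = 774.0·(+0.16660)/0.92105 + 223.3 = 363.3018
M1: Pc = R·M1+t = (-0.10045, +0.23965, +0.91405); u = 832.8·(-0.10045)/0.91405 + 335.4 = 243.8746, v = 774.0·(+0.23965)/0.91405 + 223.3 = 426.2287
M2: Pc = R·M2+t = (-0.03287, +0.08540, +0.85955); u = 832.8·(-0.03287)/0.85955 + 335.4 = 303.5497, v = 774.0·(+0.08540)/0.85955 + 223.3 = 300.1999
M3: Pc = R·M3+t = (-0.19395, +0.01235, +0.86655); u = 832.8·(-0.19395)/0.86655 + 335.4 = 149.0090, v = 774.0·(+0.01235)/0.86655 + 223.3 = 234.3343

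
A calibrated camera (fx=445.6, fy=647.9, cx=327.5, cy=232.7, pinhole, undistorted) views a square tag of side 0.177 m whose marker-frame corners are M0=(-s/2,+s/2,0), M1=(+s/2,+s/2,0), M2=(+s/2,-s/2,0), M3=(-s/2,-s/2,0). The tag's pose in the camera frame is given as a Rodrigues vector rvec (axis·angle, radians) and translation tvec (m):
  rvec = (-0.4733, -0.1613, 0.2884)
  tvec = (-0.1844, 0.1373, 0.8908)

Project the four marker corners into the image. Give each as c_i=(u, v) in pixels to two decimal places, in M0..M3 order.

c0=(174.46, 375.25) c1=(264.34, 414.18) c2=(289.69, 294.34) c3=(208.31, 256.94)

Intrinsics K: fx=445.6, fy=647.9, cx=327.5, cy=232.7
Marker side s = 0.177 m; corners in marker frame (Z=0):
  M0 = (-0.0885, +0.0885, 0)
  M1 = (+0.0885, +0.0885, 0)
  M2 = (+0.0885, -0.0885, 0)
  M3 = (-0.0885, -0.0885, 0)
rvec = (-0.4733, -0.1613, 0.2884), |rvec| = θ = 0.57724 rad = 33.073°
Rodrigues: sinθ=0.54571, 1−cosθ=0.16203; R = I + sinθ·[k]× + (1−cosθ)·[k]×²:
    [+0.94690 -0.23553 -0.21887]
    [+0.30977 +0.85062 +0.42483]
    [+0.08611 -0.47007 +0.87842]
t = (-0.1844, 0.1373, 0.8908) m
M0: Pc = R·M0+t = (-0.28904, +0.18517, +0.84158); u = 445.6·(-0.28904)/0.84158 + 327.5 = 174.4560, v = 647.9·(+0.18517)/0.84158 + 232.7 = 375.2521
M1: Pc = R·M1+t = (-0.12144, +0.24000, +0.85682); u = 445.6·(-0.12144)/0.85682 + 327.5 = 264.3420, v = 647.9·(+0.24000)/0.85682 + 232.7 = 414.1766
M2: Pc = R·M2+t = (-0.07976, +0.08943, +0.94002); u = 445.6·(-0.07976)/0.94002 + 327.5 = 289.6936, v = 647.9·(+0.08943)/0.94002 + 232.7 = 294.3418
M3: Pc = R·M3+t = (-0.24736, +0.03460, +0.92478); u = 445.6·(-0.24736)/0.92478 + 327.5 = 208.3125, v = 647.9·(+0.03460)/0.92478 + 232.7 = 256.9442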